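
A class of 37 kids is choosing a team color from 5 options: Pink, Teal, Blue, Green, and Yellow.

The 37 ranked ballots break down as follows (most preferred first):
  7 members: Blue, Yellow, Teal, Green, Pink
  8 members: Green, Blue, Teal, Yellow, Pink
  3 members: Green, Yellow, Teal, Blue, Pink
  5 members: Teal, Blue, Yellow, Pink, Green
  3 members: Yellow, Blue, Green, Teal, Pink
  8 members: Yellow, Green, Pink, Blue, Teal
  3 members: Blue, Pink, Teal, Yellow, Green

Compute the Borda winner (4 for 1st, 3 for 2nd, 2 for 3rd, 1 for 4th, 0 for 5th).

Pink: 7×0 + 8×0 + 3×0 + 5×1 + 3×0 + 8×2 + 3×3 = 30
Teal: 7×2 + 8×2 + 3×2 + 5×4 + 3×1 + 8×0 + 3×2 = 65
Blue: 7×4 + 8×3 + 3×1 + 5×3 + 3×3 + 8×1 + 3×4 = 99
Green: 7×1 + 8×4 + 3×4 + 5×0 + 3×2 + 8×3 + 3×0 = 81
Yellow: 7×3 + 8×1 + 3×3 + 5×2 + 3×4 + 8×4 + 3×1 = 95

Blue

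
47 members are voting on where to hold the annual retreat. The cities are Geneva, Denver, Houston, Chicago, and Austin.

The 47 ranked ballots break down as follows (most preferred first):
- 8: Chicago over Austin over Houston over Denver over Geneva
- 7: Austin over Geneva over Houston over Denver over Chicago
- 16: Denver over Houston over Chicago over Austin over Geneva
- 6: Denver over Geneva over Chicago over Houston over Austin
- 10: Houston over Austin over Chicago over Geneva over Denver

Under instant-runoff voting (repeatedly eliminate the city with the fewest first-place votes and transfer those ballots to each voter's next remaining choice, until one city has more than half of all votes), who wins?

Round 1: Geneva 0, Denver 22, Houston 10, Chicago 8, Austin 7. Geneva eliminated.
Round 2: Denver 22, Houston 10, Chicago 8, Austin 7. Austin eliminated.
Round 3: Denver 22, Houston 17, Chicago 8. Chicago eliminated.
Round 4: Denver 22, Houston 25. Houston has a majority (≥24).

Houston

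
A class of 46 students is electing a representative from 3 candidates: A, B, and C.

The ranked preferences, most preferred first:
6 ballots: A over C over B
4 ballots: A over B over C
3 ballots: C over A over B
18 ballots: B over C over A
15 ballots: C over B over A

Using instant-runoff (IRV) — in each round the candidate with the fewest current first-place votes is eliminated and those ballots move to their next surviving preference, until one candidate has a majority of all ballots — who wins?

C

Round 1: A 10, B 18, C 18. A eliminated.
Round 2: B 22, C 24. C has a majority (≥24).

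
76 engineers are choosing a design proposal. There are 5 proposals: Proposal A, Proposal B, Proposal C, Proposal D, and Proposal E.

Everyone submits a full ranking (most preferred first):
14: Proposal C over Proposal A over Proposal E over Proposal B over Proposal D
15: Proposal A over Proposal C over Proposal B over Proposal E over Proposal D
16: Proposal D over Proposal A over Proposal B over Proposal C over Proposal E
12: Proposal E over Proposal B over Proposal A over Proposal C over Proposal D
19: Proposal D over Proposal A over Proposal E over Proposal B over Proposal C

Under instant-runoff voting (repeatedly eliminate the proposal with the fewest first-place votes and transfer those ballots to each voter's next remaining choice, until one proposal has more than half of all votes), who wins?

Proposal A

Round 1: Proposal A 15, Proposal B 0, Proposal C 14, Proposal D 35, Proposal E 12. Proposal B eliminated.
Round 2: Proposal A 15, Proposal C 14, Proposal D 35, Proposal E 12. Proposal E eliminated.
Round 3: Proposal A 27, Proposal C 14, Proposal D 35. Proposal C eliminated.
Round 4: Proposal A 41, Proposal D 35. Proposal A has a majority (≥39).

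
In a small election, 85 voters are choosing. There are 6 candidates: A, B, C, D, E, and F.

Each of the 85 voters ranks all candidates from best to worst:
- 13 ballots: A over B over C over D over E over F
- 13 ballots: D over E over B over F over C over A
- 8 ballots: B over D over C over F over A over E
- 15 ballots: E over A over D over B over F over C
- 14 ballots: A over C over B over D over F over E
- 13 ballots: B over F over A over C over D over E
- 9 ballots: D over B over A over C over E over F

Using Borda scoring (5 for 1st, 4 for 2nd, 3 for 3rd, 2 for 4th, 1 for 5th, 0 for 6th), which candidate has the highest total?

A: 13×5 + 13×0 + 8×1 + 15×4 + 14×5 + 13×3 + 9×3 = 269
B: 13×4 + 13×3 + 8×5 + 15×2 + 14×3 + 13×5 + 9×4 = 304
C: 13×3 + 13×1 + 8×3 + 15×0 + 14×4 + 13×2 + 9×2 = 176
D: 13×2 + 13×5 + 8×4 + 15×3 + 14×2 + 13×1 + 9×5 = 254
E: 13×1 + 13×4 + 8×0 + 15×5 + 14×0 + 13×0 + 9×1 = 149
F: 13×0 + 13×2 + 8×2 + 15×1 + 14×1 + 13×4 + 9×0 = 123

B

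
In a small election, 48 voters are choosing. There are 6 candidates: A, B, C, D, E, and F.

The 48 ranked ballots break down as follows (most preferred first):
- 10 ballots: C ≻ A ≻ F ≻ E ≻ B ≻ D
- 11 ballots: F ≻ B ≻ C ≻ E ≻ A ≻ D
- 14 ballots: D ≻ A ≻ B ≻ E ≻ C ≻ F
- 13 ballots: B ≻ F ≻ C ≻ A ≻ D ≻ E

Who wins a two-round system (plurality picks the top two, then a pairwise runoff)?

Round 1 first-place votes: A 0, B 13, C 10, D 14, E 0, F 11. D and B advance.
Runoff: D is ranked above B on 14 ballots, B above D on 34.

B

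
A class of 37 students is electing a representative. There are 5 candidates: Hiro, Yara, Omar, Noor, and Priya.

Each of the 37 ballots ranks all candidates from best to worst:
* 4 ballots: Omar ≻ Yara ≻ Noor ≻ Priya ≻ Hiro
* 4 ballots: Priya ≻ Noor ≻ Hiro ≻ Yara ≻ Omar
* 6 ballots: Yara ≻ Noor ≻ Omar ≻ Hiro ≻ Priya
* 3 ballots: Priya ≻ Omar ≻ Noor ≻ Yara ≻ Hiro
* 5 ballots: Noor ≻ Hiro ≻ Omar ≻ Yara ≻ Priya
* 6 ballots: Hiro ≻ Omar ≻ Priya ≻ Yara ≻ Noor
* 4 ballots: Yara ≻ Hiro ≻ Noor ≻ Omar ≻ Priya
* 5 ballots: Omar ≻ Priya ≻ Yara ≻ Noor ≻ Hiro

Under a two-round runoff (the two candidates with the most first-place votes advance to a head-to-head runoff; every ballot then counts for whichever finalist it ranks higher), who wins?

Round 1 first-place votes: Hiro 6, Yara 10, Omar 9, Noor 5, Priya 7. Yara and Omar advance.
Runoff: Yara is ranked above Omar on 14 ballots, Omar above Yara on 23.

Omar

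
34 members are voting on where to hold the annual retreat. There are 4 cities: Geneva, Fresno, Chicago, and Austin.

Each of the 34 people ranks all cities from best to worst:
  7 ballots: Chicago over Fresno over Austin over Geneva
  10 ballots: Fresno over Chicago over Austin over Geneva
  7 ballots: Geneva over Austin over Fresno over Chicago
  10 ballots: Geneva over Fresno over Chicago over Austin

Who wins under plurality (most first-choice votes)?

First-place votes: Geneva 17, Fresno 10, Chicago 7, Austin 0.

Geneva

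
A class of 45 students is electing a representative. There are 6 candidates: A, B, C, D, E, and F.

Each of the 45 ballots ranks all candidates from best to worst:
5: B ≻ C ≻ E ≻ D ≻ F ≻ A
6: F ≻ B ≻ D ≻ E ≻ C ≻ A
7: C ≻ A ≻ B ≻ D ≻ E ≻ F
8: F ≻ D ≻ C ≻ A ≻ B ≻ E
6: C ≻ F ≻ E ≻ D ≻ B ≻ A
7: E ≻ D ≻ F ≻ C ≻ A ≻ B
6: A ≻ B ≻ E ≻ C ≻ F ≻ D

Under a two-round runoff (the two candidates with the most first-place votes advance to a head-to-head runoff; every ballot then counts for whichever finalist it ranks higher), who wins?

Round 1 first-place votes: A 6, B 5, C 13, D 0, E 7, F 14. F and C advance.
Runoff: F is ranked above C on 21 ballots, C above F on 24.

C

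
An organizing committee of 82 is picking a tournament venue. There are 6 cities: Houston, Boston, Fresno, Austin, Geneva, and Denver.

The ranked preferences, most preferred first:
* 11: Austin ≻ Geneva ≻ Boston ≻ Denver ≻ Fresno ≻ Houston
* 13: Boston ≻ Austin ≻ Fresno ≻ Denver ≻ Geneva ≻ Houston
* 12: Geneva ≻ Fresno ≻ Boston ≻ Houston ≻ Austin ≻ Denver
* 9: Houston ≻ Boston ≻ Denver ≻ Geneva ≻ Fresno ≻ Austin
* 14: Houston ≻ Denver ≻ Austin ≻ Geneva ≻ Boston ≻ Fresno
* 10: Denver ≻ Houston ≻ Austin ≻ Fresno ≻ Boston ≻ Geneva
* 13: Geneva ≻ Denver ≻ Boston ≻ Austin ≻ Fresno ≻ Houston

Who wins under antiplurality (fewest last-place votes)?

Last-place votes: Houston 37, Boston 0, Fresno 14, Austin 9, Geneva 10, Denver 12.

Boston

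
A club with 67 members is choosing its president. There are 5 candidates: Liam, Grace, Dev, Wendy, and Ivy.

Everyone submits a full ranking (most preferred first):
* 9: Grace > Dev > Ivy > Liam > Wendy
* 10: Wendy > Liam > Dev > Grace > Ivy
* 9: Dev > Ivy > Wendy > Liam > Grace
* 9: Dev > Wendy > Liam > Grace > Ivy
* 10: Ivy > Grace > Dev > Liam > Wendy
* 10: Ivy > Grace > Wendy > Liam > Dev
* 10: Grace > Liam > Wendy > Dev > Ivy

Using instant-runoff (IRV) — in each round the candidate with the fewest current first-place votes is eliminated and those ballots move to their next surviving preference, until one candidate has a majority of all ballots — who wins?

Round 1: Liam 0, Grace 19, Dev 18, Wendy 10, Ivy 20. Liam eliminated.
Round 2: Grace 19, Dev 18, Wendy 10, Ivy 20. Wendy eliminated.
Round 3: Grace 19, Dev 28, Ivy 20. Grace eliminated.
Round 4: Dev 47, Ivy 20. Dev has a majority (≥34).

Dev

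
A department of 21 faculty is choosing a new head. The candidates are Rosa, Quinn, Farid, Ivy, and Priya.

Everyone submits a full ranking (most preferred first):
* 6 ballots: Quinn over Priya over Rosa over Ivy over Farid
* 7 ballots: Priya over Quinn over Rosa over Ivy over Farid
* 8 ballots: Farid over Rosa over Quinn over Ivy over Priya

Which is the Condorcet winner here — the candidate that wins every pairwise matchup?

Quinn

Quinn vs Rosa: 13–8
Quinn vs Farid: 13–8
Quinn vs Ivy: 21–0
Quinn vs Priya: 14–7
Quinn beats every other candidate.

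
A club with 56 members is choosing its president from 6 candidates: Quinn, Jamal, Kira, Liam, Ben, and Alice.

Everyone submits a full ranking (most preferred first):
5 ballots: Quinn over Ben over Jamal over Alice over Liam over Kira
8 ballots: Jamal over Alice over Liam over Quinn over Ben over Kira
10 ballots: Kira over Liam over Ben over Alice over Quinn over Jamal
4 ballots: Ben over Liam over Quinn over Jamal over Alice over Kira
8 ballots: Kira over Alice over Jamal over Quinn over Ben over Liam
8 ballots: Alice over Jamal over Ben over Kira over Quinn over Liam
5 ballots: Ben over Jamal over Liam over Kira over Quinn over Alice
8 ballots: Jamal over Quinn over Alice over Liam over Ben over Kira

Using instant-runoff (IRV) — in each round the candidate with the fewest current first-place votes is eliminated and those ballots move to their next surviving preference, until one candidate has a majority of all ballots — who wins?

Round 1: Quinn 5, Jamal 16, Kira 18, Liam 0, Ben 9, Alice 8. Liam eliminated.
Round 2: Quinn 5, Jamal 16, Kira 18, Ben 9, Alice 8. Quinn eliminated.
Round 3: Jamal 16, Kira 18, Ben 14, Alice 8. Alice eliminated.
Round 4: Jamal 24, Kira 18, Ben 14. Ben eliminated.
Round 5: Jamal 38, Kira 18. Jamal has a majority (≥29).

Jamal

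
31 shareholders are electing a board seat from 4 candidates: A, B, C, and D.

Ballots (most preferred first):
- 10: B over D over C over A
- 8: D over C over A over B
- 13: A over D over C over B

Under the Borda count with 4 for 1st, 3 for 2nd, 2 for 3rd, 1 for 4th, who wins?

A: 10×1 + 8×2 + 13×4 = 78
B: 10×4 + 8×1 + 13×1 = 61
C: 10×2 + 8×3 + 13×2 = 70
D: 10×3 + 8×4 + 13×3 = 101

D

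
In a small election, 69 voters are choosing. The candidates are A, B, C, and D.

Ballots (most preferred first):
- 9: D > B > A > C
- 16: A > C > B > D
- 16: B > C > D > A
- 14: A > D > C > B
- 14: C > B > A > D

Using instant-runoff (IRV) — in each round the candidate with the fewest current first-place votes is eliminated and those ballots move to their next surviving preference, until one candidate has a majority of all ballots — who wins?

Round 1: A 30, B 16, C 14, D 9. D eliminated.
Round 2: A 30, B 25, C 14. C eliminated.
Round 3: A 30, B 39. B has a majority (≥35).

B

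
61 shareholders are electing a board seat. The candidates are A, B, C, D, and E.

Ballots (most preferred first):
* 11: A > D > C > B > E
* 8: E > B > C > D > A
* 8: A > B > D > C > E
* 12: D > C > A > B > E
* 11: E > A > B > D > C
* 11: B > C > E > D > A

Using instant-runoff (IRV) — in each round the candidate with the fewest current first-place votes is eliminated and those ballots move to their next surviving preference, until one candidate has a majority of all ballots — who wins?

A

Round 1: A 19, B 11, C 0, D 12, E 19. C eliminated.
Round 2: A 19, B 11, D 12, E 19. B eliminated.
Round 3: A 19, D 12, E 30. D eliminated.
Round 4: A 31, E 30. A has a majority (≥31).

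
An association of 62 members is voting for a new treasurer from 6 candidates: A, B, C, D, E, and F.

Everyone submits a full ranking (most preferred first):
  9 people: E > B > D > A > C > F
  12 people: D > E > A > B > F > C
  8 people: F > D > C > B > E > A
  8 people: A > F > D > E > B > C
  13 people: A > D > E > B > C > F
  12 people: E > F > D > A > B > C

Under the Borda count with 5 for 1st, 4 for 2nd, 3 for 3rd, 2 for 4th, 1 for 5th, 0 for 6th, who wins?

A: 9×2 + 12×3 + 8×0 + 8×5 + 13×5 + 12×2 = 183
B: 9×4 + 12×2 + 8×2 + 8×1 + 13×2 + 12×1 = 122
C: 9×1 + 12×0 + 8×3 + 8×0 + 13×1 + 12×0 = 46
D: 9×3 + 12×5 + 8×4 + 8×3 + 13×4 + 12×3 = 231
E: 9×5 + 12×4 + 8×1 + 8×2 + 13×3 + 12×5 = 216
F: 9×0 + 12×1 + 8×5 + 8×4 + 13×0 + 12×4 = 132

D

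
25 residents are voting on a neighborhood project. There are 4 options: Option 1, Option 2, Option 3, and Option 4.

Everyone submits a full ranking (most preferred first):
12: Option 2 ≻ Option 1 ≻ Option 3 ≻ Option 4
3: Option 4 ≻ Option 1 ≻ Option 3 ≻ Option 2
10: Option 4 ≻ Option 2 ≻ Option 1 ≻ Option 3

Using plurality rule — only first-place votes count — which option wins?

Option 4

First-place votes: Option 1 0, Option 2 12, Option 3 0, Option 4 13.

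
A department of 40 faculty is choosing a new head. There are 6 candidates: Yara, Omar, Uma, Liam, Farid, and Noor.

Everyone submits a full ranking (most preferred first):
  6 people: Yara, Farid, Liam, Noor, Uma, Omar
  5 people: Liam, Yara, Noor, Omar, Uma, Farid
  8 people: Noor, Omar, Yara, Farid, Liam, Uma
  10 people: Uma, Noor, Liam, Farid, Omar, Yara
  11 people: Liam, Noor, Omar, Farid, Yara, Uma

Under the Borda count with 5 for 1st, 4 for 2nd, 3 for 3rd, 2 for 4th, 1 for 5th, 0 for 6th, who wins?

Yara: 6×5 + 5×4 + 8×3 + 10×0 + 11×1 = 85
Omar: 6×0 + 5×2 + 8×4 + 10×1 + 11×3 = 85
Uma: 6×1 + 5×1 + 8×0 + 10×5 + 11×0 = 61
Liam: 6×3 + 5×5 + 8×1 + 10×3 + 11×5 = 136
Farid: 6×4 + 5×0 + 8×2 + 10×2 + 11×2 = 82
Noor: 6×2 + 5×3 + 8×5 + 10×4 + 11×4 = 151

Noor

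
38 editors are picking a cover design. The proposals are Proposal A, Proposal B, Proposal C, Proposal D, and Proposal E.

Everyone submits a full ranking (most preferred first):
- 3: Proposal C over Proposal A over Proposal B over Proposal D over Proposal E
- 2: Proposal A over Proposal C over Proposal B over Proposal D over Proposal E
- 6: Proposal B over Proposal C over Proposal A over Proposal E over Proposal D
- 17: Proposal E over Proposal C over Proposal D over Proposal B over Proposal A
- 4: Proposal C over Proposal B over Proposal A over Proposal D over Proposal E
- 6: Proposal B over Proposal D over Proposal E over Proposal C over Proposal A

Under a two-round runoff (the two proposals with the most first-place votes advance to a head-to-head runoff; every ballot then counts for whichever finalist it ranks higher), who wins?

Round 1 first-place votes: Proposal A 2, Proposal B 12, Proposal C 7, Proposal D 0, Proposal E 17. Proposal E and Proposal B advance.
Runoff: Proposal E is ranked above Proposal B on 17 ballots, Proposal B above Proposal E on 21.

Proposal B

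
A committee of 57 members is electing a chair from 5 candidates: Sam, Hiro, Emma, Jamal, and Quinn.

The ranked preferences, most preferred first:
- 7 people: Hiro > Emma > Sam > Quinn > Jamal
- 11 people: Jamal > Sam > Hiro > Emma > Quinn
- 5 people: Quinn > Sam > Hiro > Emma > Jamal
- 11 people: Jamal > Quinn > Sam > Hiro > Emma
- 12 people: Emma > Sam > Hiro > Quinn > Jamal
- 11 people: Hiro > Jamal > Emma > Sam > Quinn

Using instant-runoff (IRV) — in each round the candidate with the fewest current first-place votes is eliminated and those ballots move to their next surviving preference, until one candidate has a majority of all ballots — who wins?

Round 1: Sam 0, Hiro 18, Emma 12, Jamal 22, Quinn 5. Sam eliminated.
Round 2: Hiro 18, Emma 12, Jamal 22, Quinn 5. Quinn eliminated.
Round 3: Hiro 23, Emma 12, Jamal 22. Emma eliminated.
Round 4: Hiro 35, Jamal 22. Hiro has a majority (≥29).

Hiro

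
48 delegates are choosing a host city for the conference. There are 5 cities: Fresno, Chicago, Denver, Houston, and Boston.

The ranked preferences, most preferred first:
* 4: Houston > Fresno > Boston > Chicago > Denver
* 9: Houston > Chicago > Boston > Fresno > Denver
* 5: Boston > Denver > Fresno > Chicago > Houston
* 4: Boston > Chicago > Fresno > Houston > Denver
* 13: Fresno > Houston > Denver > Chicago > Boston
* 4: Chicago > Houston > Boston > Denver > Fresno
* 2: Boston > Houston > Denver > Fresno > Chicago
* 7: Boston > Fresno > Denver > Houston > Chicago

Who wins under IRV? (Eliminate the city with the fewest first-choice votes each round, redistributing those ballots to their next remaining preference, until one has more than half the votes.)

Houston

Round 1: Fresno 13, Chicago 4, Denver 0, Houston 13, Boston 18. Denver eliminated.
Round 2: Fresno 13, Chicago 4, Houston 13, Boston 18. Chicago eliminated.
Round 3: Fresno 13, Houston 17, Boston 18. Fresno eliminated.
Round 4: Houston 30, Boston 18. Houston has a majority (≥25).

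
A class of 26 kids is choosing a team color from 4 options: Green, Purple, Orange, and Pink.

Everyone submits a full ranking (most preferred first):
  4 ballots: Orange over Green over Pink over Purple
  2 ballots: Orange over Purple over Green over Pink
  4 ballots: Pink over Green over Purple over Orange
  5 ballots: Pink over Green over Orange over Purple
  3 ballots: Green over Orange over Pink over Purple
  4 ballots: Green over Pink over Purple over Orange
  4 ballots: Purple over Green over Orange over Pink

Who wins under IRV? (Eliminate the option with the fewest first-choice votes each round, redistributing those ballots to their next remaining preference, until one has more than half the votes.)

Round 1: Green 7, Purple 4, Orange 6, Pink 9. Purple eliminated.
Round 2: Green 11, Orange 6, Pink 9. Orange eliminated.
Round 3: Green 17, Pink 9. Green has a majority (≥14).

Green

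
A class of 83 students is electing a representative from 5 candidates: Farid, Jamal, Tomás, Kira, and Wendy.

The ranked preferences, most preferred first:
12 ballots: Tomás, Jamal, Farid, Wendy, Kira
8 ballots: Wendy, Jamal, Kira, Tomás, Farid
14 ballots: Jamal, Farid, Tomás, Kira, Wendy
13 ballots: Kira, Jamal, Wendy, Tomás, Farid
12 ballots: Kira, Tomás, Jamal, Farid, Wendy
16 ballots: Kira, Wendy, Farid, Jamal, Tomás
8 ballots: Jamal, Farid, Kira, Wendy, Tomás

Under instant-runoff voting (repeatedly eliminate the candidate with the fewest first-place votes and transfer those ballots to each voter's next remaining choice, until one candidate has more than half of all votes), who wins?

Round 1: Farid 0, Jamal 22, Tomás 12, Kira 41, Wendy 8. Farid eliminated.
Round 2: Jamal 22, Tomás 12, Kira 41, Wendy 8. Wendy eliminated.
Round 3: Jamal 30, Tomás 12, Kira 41. Tomás eliminated.
Round 4: Jamal 42, Kira 41. Jamal has a majority (≥42).

Jamal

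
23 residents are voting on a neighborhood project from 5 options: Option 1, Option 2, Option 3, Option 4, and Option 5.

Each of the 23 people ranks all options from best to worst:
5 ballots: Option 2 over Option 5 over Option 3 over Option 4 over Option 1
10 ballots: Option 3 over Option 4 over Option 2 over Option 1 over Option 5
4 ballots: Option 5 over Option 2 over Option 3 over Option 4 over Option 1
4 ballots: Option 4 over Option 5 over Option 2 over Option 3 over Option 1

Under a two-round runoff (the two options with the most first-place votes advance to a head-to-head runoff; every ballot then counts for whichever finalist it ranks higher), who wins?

Option 2

Round 1 first-place votes: Option 1 0, Option 2 5, Option 3 10, Option 4 4, Option 5 4. Option 3 and Option 2 advance.
Runoff: Option 3 is ranked above Option 2 on 10 ballots, Option 2 above Option 3 on 13.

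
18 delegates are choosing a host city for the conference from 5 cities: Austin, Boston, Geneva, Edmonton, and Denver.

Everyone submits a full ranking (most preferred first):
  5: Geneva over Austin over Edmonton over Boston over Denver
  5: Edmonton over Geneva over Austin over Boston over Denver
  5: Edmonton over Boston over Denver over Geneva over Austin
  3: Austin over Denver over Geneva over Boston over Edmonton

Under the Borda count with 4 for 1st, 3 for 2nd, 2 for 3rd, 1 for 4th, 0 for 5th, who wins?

Austin: 5×3 + 5×2 + 5×0 + 3×4 = 37
Boston: 5×1 + 5×1 + 5×3 + 3×1 = 28
Geneva: 5×4 + 5×3 + 5×1 + 3×2 = 46
Edmonton: 5×2 + 5×4 + 5×4 + 3×0 = 50
Denver: 5×0 + 5×0 + 5×2 + 3×3 = 19

Edmonton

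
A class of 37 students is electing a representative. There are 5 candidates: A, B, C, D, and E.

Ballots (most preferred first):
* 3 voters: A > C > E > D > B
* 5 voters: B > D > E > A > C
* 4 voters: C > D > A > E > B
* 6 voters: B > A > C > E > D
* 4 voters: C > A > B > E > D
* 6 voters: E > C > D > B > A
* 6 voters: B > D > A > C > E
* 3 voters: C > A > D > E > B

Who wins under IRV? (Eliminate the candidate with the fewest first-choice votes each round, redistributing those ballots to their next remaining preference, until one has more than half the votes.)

Round 1: A 3, B 17, C 11, D 0, E 6. D eliminated.
Round 2: A 3, B 17, C 11, E 6. A eliminated.
Round 3: B 17, C 14, E 6. E eliminated.
Round 4: B 17, C 20. C has a majority (≥19).

C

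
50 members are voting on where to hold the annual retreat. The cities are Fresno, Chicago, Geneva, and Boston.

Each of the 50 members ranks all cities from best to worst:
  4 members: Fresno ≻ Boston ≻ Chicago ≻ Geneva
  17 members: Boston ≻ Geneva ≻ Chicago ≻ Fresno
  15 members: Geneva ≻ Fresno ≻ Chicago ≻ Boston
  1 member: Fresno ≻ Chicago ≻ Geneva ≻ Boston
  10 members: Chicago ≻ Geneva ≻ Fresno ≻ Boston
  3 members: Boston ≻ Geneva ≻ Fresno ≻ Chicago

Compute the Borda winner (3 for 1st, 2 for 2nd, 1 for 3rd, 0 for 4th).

Geneva

Fresno: 4×3 + 17×0 + 15×2 + 1×3 + 10×1 + 3×1 = 58
Chicago: 4×1 + 17×1 + 15×1 + 1×2 + 10×3 + 3×0 = 68
Geneva: 4×0 + 17×2 + 15×3 + 1×1 + 10×2 + 3×2 = 106
Boston: 4×2 + 17×3 + 15×0 + 1×0 + 10×0 + 3×3 = 68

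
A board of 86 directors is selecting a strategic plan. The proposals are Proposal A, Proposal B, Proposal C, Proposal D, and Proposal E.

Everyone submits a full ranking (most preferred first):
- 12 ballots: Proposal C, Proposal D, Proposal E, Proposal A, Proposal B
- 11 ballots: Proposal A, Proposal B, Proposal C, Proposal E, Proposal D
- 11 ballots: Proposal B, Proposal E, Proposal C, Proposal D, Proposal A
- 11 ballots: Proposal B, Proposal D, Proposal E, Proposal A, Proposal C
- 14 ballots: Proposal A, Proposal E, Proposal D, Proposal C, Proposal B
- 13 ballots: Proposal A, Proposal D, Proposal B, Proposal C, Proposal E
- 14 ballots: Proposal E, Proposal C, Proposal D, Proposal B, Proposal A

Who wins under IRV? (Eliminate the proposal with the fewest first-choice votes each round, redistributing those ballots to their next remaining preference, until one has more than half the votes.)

Proposal E

Round 1: Proposal A 38, Proposal B 22, Proposal C 12, Proposal D 0, Proposal E 14. Proposal D eliminated.
Round 2: Proposal A 38, Proposal B 22, Proposal C 12, Proposal E 14. Proposal C eliminated.
Round 3: Proposal A 38, Proposal B 22, Proposal E 26. Proposal B eliminated.
Round 4: Proposal A 38, Proposal E 48. Proposal E has a majority (≥44).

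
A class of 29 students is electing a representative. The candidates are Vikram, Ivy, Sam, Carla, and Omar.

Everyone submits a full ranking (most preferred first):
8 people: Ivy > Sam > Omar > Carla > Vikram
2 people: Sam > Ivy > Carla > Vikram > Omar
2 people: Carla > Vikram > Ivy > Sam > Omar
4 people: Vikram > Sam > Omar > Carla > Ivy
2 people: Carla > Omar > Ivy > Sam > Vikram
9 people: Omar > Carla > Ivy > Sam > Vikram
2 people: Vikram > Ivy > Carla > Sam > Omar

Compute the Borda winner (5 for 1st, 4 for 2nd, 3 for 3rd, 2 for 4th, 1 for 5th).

Vikram: 8×1 + 2×2 + 2×4 + 4×5 + 2×1 + 9×1 + 2×5 = 61
Ivy: 8×5 + 2×4 + 2×3 + 4×1 + 2×3 + 9×3 + 2×4 = 99
Sam: 8×4 + 2×5 + 2×2 + 4×4 + 2×2 + 9×2 + 2×2 = 88
Carla: 8×2 + 2×3 + 2×5 + 4×2 + 2×5 + 9×4 + 2×3 = 92
Omar: 8×3 + 2×1 + 2×1 + 4×3 + 2×4 + 9×5 + 2×1 = 95

Ivy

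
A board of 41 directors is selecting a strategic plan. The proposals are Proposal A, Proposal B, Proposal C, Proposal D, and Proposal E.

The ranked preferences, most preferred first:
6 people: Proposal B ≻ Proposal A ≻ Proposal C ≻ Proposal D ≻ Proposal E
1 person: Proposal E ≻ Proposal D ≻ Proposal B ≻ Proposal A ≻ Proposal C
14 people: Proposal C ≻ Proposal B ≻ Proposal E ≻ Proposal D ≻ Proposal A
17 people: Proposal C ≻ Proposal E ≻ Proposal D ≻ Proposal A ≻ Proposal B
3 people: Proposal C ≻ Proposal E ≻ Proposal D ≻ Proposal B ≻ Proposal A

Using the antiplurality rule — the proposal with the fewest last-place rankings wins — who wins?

Proposal D

Last-place votes: Proposal A 17, Proposal B 17, Proposal C 1, Proposal D 0, Proposal E 6.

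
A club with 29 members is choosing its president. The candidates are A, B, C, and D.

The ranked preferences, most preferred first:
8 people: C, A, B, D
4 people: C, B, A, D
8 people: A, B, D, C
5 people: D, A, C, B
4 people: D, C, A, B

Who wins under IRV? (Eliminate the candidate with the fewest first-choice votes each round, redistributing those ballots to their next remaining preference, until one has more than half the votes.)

Round 1: A 8, B 0, C 12, D 9. B eliminated.
Round 2: A 8, C 12, D 9. A eliminated.
Round 3: C 12, D 17. D has a majority (≥15).

D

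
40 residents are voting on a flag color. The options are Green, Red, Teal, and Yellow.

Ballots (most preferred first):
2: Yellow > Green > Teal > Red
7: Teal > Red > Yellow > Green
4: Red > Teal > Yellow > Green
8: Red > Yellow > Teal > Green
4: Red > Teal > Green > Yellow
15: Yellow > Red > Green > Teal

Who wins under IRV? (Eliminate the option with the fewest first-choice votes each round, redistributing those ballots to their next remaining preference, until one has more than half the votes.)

Red

Round 1: Green 0, Red 16, Teal 7, Yellow 17. Green eliminated.
Round 2: Red 16, Teal 7, Yellow 17. Teal eliminated.
Round 3: Red 23, Yellow 17. Red has a majority (≥21).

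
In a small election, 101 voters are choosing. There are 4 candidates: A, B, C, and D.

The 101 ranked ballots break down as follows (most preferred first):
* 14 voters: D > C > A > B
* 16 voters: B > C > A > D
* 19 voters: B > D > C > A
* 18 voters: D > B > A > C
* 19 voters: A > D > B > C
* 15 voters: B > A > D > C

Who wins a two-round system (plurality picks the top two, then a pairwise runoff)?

D

Round 1 first-place votes: A 19, B 50, C 0, D 32. B and D advance.
Runoff: B is ranked above D on 50 ballots, D above B on 51.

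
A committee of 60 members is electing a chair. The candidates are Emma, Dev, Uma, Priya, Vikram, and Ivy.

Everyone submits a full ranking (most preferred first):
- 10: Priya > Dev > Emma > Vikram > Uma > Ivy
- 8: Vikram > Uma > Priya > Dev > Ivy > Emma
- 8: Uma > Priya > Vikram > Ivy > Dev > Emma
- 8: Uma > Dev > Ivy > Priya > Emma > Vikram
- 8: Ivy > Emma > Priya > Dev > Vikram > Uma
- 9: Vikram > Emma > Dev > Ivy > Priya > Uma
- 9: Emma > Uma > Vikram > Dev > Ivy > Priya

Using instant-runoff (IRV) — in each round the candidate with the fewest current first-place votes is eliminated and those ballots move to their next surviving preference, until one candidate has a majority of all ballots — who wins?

Round 1: Emma 9, Dev 0, Uma 16, Priya 10, Vikram 17, Ivy 8. Dev eliminated.
Round 2: Emma 9, Uma 16, Priya 10, Vikram 17, Ivy 8. Ivy eliminated.
Round 3: Emma 17, Uma 16, Priya 10, Vikram 17. Priya eliminated.
Round 4: Emma 27, Uma 16, Vikram 17. Uma eliminated.
Round 5: Emma 35, Vikram 25. Emma has a majority (≥31).

Emma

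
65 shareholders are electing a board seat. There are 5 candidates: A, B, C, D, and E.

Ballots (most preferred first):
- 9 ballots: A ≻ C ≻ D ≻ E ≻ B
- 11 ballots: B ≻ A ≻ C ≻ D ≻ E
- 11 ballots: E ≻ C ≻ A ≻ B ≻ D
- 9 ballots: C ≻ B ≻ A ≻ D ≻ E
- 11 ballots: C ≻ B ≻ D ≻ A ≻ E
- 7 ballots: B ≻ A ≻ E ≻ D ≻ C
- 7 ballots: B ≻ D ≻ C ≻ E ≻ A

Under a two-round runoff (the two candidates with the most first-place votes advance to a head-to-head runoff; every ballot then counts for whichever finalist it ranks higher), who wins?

Round 1 first-place votes: A 9, B 25, C 20, D 0, E 11. B and C advance.
Runoff: B is ranked above C on 25 ballots, C above B on 40.

C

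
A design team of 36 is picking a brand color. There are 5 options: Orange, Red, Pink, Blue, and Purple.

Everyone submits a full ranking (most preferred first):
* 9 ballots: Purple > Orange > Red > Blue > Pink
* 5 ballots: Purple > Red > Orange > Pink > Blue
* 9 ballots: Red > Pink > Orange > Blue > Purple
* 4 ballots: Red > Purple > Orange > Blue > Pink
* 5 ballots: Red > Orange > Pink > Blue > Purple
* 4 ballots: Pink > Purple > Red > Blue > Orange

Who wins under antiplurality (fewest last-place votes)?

Last-place votes: Orange 4, Red 0, Pink 13, Blue 5, Purple 14.

Red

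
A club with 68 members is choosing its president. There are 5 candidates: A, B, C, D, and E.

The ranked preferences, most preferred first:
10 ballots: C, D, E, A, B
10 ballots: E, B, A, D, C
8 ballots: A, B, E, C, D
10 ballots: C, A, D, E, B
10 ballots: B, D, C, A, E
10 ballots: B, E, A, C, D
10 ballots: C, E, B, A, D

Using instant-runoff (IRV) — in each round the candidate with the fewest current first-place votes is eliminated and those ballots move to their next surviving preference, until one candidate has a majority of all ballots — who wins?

B

Round 1: A 8, B 20, C 30, D 0, E 10. D eliminated.
Round 2: A 8, B 20, C 30, E 10. A eliminated.
Round 3: B 28, C 30, E 10. E eliminated.
Round 4: B 38, C 30. B has a majority (≥35).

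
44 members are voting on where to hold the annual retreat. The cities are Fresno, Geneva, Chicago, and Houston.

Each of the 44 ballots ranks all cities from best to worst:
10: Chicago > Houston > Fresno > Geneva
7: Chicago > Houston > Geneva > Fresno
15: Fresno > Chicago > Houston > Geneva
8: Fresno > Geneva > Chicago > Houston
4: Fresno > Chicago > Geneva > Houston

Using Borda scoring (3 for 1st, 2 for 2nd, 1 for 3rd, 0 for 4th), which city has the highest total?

Fresno: 10×1 + 7×0 + 15×3 + 8×3 + 4×3 = 91
Geneva: 10×0 + 7×1 + 15×0 + 8×2 + 4×1 = 27
Chicago: 10×3 + 7×3 + 15×2 + 8×1 + 4×2 = 97
Houston: 10×2 + 7×2 + 15×1 + 8×0 + 4×0 = 49

Chicago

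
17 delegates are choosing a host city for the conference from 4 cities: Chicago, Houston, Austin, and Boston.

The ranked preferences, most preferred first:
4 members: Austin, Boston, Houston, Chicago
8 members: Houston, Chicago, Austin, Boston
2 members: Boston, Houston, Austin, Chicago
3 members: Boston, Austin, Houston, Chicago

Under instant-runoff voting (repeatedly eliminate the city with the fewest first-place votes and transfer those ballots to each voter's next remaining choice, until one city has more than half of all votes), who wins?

Round 1: Chicago 0, Houston 8, Austin 4, Boston 5. Chicago eliminated.
Round 2: Houston 8, Austin 4, Boston 5. Austin eliminated.
Round 3: Houston 8, Boston 9. Boston has a majority (≥9).

Boston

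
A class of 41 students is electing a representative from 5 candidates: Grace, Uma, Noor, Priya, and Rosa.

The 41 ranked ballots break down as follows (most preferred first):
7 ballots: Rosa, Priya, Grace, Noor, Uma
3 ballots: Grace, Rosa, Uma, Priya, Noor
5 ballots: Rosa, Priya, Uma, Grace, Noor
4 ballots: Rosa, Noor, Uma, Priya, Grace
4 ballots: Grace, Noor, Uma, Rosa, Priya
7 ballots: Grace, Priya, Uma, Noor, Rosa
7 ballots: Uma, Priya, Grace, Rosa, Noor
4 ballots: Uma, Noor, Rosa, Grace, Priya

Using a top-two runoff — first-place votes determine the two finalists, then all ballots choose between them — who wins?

Round 1 first-place votes: Grace 14, Uma 11, Noor 0, Priya 0, Rosa 16. Rosa and Grace advance.
Runoff: Rosa is ranked above Grace on 20 ballots, Grace above Rosa on 21.

Grace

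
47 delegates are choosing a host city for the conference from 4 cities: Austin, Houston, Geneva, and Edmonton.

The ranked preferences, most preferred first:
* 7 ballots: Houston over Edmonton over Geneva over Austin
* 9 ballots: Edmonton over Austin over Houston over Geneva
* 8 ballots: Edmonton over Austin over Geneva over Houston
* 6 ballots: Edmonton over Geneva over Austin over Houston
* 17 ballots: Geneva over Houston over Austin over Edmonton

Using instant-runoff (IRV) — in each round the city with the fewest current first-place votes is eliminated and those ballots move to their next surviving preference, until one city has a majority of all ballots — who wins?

Edmonton

Round 1: Austin 0, Houston 7, Geneva 17, Edmonton 23. Austin eliminated.
Round 2: Houston 7, Geneva 17, Edmonton 23. Houston eliminated.
Round 3: Geneva 17, Edmonton 30. Edmonton has a majority (≥24).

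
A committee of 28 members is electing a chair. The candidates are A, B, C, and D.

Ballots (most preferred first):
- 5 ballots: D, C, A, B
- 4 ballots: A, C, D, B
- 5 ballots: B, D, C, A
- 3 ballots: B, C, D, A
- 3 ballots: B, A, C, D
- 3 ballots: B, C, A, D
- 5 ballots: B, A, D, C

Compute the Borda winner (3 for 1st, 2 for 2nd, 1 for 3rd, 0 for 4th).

A: 5×1 + 4×3 + 5×0 + 3×0 + 3×2 + 3×1 + 5×2 = 36
B: 5×0 + 4×0 + 5×3 + 3×3 + 3×3 + 3×3 + 5×3 = 57
C: 5×2 + 4×2 + 5×1 + 3×2 + 3×1 + 3×2 + 5×0 = 38
D: 5×3 + 4×1 + 5×2 + 3×1 + 3×0 + 3×0 + 5×1 = 37

B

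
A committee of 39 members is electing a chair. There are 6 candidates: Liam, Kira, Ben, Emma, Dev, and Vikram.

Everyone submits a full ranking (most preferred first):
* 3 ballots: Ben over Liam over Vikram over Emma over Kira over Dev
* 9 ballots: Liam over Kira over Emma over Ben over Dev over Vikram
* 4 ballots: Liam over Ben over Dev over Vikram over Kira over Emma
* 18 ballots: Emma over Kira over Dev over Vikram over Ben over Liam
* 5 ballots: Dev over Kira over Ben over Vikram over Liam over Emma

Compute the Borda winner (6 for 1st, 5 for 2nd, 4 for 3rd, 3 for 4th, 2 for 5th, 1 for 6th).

Kira

Liam: 3×5 + 9×6 + 4×6 + 18×1 + 5×2 = 121
Kira: 3×2 + 9×5 + 4×2 + 18×5 + 5×5 = 174
Ben: 3×6 + 9×3 + 4×5 + 18×2 + 5×4 = 121
Emma: 3×3 + 9×4 + 4×1 + 18×6 + 5×1 = 162
Dev: 3×1 + 9×2 + 4×4 + 18×4 + 5×6 = 139
Vikram: 3×4 + 9×1 + 4×3 + 18×3 + 5×3 = 102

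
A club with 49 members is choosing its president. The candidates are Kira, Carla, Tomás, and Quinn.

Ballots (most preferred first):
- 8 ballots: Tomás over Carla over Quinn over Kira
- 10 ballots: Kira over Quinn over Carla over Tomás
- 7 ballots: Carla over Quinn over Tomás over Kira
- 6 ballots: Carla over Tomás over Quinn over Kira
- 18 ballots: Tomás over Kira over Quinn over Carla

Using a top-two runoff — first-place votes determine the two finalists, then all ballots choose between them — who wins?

Round 1 first-place votes: Kira 10, Carla 13, Tomás 26, Quinn 0. Tomás and Carla advance.
Runoff: Tomás is ranked above Carla on 26 ballots, Carla above Tomás on 23.

Tomás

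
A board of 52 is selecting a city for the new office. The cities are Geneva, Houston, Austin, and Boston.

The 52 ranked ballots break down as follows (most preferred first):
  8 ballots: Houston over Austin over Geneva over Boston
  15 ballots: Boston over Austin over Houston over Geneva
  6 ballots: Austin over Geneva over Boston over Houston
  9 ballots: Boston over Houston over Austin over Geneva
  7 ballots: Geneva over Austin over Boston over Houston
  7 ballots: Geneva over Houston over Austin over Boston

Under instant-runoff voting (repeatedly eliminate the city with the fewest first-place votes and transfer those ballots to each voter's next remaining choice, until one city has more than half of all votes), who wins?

Round 1: Geneva 14, Houston 8, Austin 6, Boston 24. Austin eliminated.
Round 2: Geneva 20, Houston 8, Boston 24. Houston eliminated.
Round 3: Geneva 28, Boston 24. Geneva has a majority (≥27).

Geneva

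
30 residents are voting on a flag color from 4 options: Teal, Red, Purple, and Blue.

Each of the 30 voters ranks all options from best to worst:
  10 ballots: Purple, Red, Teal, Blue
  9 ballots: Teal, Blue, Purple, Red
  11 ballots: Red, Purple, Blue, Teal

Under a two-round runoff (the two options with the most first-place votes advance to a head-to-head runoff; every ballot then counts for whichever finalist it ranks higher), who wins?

Purple

Round 1 first-place votes: Teal 9, Red 11, Purple 10, Blue 0. Red and Purple advance.
Runoff: Red is ranked above Purple on 11 ballots, Purple above Red on 19.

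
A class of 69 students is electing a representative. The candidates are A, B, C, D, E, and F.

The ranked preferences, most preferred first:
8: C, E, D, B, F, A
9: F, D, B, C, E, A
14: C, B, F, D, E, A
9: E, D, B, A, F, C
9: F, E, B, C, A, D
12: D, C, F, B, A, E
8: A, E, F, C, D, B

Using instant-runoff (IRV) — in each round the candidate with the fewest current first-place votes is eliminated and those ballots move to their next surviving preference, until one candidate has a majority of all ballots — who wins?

Round 1: A 8, B 0, C 22, D 12, E 9, F 18. B eliminated.
Round 2: A 8, C 22, D 12, E 9, F 18. A eliminated.
Round 3: C 22, D 12, E 17, F 18. D eliminated.
Round 4: C 34, E 17, F 18. E eliminated.
Round 5: C 34, F 35. F has a majority (≥35).

F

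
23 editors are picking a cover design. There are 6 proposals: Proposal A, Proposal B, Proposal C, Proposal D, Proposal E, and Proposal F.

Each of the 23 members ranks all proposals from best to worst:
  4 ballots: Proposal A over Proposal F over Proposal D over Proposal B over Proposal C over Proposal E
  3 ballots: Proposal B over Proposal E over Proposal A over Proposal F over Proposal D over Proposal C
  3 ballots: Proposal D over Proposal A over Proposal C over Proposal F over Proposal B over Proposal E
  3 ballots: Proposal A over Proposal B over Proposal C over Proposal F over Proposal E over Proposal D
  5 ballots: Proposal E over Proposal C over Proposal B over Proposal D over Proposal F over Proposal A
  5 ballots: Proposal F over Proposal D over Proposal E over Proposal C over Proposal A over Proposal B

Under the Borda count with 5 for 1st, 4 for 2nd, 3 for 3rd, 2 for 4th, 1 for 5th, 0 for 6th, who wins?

Proposal A: 4×5 + 3×3 + 3×4 + 3×5 + 5×0 + 5×1 = 61
Proposal B: 4×2 + 3×5 + 3×1 + 3×4 + 5×3 + 5×0 = 53
Proposal C: 4×1 + 3×0 + 3×3 + 3×3 + 5×4 + 5×2 = 52
Proposal D: 4×3 + 3×1 + 3×5 + 3×0 + 5×2 + 5×4 = 60
Proposal E: 4×0 + 3×4 + 3×0 + 3×1 + 5×5 + 5×3 = 55
Proposal F: 4×4 + 3×2 + 3×2 + 3×2 + 5×1 + 5×5 = 64

Proposal F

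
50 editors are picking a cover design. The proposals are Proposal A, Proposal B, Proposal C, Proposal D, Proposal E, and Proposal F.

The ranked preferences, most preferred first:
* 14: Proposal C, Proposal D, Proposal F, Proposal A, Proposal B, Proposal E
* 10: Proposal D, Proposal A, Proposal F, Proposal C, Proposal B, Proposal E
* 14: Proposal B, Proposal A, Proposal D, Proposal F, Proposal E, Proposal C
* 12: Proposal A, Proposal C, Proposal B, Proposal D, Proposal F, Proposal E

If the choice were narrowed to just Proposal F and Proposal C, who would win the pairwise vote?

Proposal C

Proposal F is ranked above Proposal C on 24 ballots; Proposal C above Proposal F on 26.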